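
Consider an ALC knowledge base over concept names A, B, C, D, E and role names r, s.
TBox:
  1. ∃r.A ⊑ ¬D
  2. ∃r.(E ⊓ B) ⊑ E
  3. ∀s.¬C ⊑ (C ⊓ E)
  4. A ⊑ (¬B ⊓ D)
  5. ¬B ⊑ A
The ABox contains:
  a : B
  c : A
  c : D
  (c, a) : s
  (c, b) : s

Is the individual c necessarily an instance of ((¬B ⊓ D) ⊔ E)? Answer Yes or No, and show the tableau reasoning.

1. c : ((¬B ⊓ D) ⊔ E)?  L(c) = {A, D} ∪ {((B ⊔ ¬D) ⊓ ¬E)}
   clash {D, ¬D} at c — c ∈ ((¬B ⊓ D) ⊔ E)
2. Hence c : ((¬B ⊓ D) ⊔ E): entailed.

Yes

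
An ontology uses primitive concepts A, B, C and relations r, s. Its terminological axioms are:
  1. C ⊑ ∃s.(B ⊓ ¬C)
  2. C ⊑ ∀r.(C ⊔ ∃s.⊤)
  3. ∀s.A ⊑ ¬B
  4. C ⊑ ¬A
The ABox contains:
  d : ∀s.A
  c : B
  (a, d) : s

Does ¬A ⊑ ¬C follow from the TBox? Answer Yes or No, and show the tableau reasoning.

No

1. ¬A ⊑ ¬C  ⇔  (¬A ⊓ C) unsat w.r.t. T
   apply at x₀: C⊑∃s.(B ⊓ ¬C); C⊑∀r.(C ⊔ ∃s.⊤)
   open: L(x₀) ⊇ {C, ¬A, ∀r.(C ⊔ ∃s.⊤), ∃s.(B ⊓ ¬C), ∃s.¬A} (+ ∃-successors)
2. Hence ¬A ⊑ ¬C: not entailed.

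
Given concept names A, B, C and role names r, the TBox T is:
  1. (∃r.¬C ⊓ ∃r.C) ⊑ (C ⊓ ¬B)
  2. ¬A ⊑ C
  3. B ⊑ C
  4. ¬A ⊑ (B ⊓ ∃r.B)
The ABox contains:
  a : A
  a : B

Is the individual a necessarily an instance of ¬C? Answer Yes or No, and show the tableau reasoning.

No

1. a : ¬C?  L(a) = {A, B} ∪ {C}
   open: L(a) ⊇ {A, B, C, ∀r.C} — a ∉ ¬C possible
2. Hence a : ¬C: not entailed.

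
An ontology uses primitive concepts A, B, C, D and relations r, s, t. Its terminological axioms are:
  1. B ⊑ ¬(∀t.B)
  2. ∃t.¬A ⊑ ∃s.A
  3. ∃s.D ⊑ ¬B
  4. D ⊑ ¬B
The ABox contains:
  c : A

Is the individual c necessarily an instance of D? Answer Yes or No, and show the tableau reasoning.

1. c : D?  L(c) = {A} ∪ {¬D}
   open: L(c) ⊇ {A, ¬B, ¬D, ∀t.A} — c ∉ D possible
2. Hence c : D: not entailed.

No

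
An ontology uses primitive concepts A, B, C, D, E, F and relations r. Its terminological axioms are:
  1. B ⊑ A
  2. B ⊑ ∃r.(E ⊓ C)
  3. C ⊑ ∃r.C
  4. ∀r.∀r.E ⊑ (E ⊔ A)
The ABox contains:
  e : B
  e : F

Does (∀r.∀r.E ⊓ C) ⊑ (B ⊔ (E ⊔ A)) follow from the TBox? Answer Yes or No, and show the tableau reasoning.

Yes

1. (∀r.∀r.E ⊓ C) ⊑ (B ⊔ (E ⊔ A))  ⇔  ((∀r.∀r.E ⊓ C) ⊓ (¬B ⊓ (¬E ⊓ ¬A))) unsat w.r.t. T
   all branches close; clash {A, ¬A} at x₀
2. Hence (∀r.∀r.E ⊓ C) ⊑ (B ⊔ (E ⊔ A)): entailed.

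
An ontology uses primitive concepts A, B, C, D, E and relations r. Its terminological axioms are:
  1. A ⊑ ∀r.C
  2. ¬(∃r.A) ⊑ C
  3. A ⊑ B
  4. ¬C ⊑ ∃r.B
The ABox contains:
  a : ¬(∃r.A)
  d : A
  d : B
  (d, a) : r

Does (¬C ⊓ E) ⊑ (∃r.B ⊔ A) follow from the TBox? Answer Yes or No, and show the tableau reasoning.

Yes

1. (¬C ⊓ E) ⊑ (∃r.B ⊔ A)  ⇔  ((¬C ⊓ E) ⊓ (∀r.¬B ⊓ ¬A)) unsat w.r.t. T
   all branches close; clash {C, ¬C} at x₀
2. Hence (¬C ⊓ E) ⊑ (∃r.B ⊔ A): entailed.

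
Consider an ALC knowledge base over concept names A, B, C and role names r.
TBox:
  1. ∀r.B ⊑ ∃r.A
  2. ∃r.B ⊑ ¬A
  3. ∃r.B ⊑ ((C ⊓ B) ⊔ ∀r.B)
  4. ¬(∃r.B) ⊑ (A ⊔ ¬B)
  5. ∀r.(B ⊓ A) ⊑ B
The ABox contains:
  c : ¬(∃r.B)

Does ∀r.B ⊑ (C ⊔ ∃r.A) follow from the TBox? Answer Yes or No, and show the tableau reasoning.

Yes

1. ∀r.B ⊑ (C ⊔ ∃r.A)  ⇔  (∀r.B ⊓ (¬C ⊓ ∀r.¬A)) unsat w.r.t. T
   all branches close; clash {B, ¬B} at x₀
2. Hence ∀r.B ⊑ (C ⊔ ∃r.A): entailed.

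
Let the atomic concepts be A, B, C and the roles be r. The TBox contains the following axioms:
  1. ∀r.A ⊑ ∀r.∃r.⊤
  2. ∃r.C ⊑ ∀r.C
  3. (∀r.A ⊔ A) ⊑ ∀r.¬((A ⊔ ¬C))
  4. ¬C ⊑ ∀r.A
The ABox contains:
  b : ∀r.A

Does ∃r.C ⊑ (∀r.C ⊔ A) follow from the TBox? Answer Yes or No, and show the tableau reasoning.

Yes

1. ∃r.C ⊑ (∀r.C ⊔ A)  ⇔  (∃r.C ⊓ (∃r.¬C ⊓ ¬A)) unsat w.r.t. T
   all branches close; clash {A, ¬A} at an ∃-successor
2. Hence ∃r.C ⊑ (∀r.C ⊔ A): entailed.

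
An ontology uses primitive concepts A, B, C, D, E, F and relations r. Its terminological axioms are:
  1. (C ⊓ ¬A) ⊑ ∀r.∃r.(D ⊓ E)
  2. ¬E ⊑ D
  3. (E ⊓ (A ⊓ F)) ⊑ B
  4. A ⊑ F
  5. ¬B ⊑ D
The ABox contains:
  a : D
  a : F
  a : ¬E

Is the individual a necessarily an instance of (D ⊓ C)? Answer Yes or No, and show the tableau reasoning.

No

1. a : (D ⊓ C)?  L(a) = {D, F, ¬E} ∪ {(¬D ⊔ ¬C)}
   open: L(a) ⊇ {D, F, ¬C, ¬E} — a ∉ (D ⊓ C) possible
2. Hence a : (D ⊓ C): not entailed.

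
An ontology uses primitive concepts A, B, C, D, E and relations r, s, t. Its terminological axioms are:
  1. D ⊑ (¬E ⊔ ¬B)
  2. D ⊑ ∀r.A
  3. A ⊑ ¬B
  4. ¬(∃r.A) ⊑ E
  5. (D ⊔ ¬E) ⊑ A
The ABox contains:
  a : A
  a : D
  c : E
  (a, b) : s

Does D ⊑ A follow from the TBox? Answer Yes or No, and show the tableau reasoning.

1. D ⊑ A  ⇔  (D ⊓ ¬A) unsat w.r.t. T
   all branches close; clash {A, ¬A} at x₀
2. Hence D ⊑ A: entailed.

Yes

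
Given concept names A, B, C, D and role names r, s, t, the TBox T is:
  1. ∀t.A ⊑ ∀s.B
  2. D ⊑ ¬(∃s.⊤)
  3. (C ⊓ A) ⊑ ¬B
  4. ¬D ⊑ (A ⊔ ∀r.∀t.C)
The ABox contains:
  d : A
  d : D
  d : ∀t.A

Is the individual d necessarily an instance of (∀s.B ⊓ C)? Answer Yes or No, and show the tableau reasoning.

1. d : (∀s.B ⊓ C)?  L(d) = {A, D, ∀t.A} ∪ {(∃s.¬B ⊔ ¬C)}
   apply at d: ∀t.A⊑∀s.B; D⊑¬(∃s.⊤)
   open: L(d) ⊇ {A, D, ¬C, ∀s.B, ∀s.⊥, …} — d ∉ (∀s.B ⊓ C) possible
2. Hence d : (∀s.B ⊓ C): not entailed.

No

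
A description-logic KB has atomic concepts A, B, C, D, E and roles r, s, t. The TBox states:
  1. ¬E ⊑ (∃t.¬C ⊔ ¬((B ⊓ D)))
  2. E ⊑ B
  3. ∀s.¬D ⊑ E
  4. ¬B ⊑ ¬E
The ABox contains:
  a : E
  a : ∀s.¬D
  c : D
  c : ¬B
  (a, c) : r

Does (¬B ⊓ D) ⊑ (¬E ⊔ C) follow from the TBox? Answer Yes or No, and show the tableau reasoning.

Yes

1. (¬B ⊓ D) ⊑ (¬E ⊔ C)  ⇔  ((¬B ⊓ D) ⊓ (E ⊓ ¬C)) unsat w.r.t. T
   all branches close; clash {E, ¬E} at x₀
2. Hence (¬B ⊓ D) ⊑ (¬E ⊔ C): entailed.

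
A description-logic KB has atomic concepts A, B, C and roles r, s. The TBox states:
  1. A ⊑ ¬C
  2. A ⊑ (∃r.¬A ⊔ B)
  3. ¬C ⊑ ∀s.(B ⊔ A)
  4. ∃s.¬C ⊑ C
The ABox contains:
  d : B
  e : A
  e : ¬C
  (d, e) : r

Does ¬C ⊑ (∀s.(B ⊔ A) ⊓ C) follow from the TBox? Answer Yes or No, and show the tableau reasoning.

No

1. ¬C ⊑ (∀s.(B ⊔ A) ⊓ C)  ⇔  (¬C ⊓ (∃s.(¬B ⊓ ¬A) ⊔ ¬C)) unsat w.r.t. T
   apply at x₀: ¬C⊑∀s.(B ⊔ A)
   open: L(x₀) ⊇ {¬A, ¬C, ∀s.(B ⊔ A), ∀s.C}
2. Hence ¬C ⊑ (∀s.(B ⊔ A) ⊓ C): not entailed.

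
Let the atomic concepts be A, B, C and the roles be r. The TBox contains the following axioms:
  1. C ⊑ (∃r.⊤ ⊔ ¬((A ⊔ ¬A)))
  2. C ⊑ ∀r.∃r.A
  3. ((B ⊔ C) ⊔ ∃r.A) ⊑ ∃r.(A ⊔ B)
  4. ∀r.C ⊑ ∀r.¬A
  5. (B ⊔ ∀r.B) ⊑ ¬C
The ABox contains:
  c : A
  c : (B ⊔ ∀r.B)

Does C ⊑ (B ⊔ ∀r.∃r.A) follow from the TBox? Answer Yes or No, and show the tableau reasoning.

1. C ⊑ (B ⊔ ∀r.∃r.A)  ⇔  (C ⊓ (¬B ⊓ ∃r.∀r.¬A)) unsat w.r.t. T
   all branches close; clash {C, ¬C} at x₀
2. Hence C ⊑ (B ⊔ ∀r.∃r.A): entailed.

Yes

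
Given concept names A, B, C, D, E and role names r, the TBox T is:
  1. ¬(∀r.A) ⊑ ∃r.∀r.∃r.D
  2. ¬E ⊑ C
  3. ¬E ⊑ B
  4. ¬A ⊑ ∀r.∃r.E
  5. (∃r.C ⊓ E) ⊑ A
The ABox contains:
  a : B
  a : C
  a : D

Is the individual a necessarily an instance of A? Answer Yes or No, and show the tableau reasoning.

1. a : A?  L(a) = {B, C, D} ∪ {¬A}
   apply at a: ¬A⊑∀r.∃r.E
   open: L(a) ⊇ {B, C, D, ¬A, ∀r.A, …} — a ∉ A possible
2. Hence a : A: not entailed.

No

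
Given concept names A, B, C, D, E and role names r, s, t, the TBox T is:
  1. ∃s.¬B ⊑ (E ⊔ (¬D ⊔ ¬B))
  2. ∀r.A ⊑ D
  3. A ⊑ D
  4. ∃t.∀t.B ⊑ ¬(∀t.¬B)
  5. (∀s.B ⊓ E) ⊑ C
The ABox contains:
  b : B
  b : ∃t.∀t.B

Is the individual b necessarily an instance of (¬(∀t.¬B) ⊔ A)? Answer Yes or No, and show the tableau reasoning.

Yes

1. b : (¬(∀t.¬B) ⊔ A)?  L(b) = {B, ∃t.∀t.B} ∪ {(∀t.¬B ⊓ ¬A)}
   clash {B, ¬B} at b — b ∈ (¬(∀t.¬B) ⊔ A)
2. Hence b : (¬(∀t.¬B) ⊔ A): entailed.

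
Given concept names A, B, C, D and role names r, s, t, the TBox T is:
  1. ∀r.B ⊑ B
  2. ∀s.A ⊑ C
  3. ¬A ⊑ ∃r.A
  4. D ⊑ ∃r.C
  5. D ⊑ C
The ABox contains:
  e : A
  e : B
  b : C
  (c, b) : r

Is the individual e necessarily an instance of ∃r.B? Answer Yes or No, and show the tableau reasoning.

1. e : ∃r.B?  L(e) = {A, B} ∪ {∀r.¬B}
   open: L(e) ⊇ {A, B, ¬D, ∀r.¬B, ∃s.¬A} (+ ∃-successors) — e ∉ ∃r.B possible
2. Hence e : ∃r.B: not entailed.

No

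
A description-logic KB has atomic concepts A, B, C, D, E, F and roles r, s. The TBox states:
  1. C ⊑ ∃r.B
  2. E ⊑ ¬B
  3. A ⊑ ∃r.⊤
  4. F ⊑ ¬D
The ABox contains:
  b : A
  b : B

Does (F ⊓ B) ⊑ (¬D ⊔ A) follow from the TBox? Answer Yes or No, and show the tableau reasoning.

1. (F ⊓ B) ⊑ (¬D ⊔ A)  ⇔  ((F ⊓ B) ⊓ (D ⊓ ¬A)) unsat w.r.t. T
   all branches close; clash {B, ¬B} at x₀
2. Hence (F ⊓ B) ⊑ (¬D ⊔ A): entailed.

Yes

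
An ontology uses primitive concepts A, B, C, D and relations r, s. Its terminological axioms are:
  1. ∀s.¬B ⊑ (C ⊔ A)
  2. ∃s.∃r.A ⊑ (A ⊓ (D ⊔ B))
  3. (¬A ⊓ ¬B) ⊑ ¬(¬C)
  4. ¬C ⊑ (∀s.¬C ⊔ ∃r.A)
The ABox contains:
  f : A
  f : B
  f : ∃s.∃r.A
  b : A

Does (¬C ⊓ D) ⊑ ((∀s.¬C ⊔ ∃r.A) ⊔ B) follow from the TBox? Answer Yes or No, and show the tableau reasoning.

1. (¬C ⊓ D) ⊑ ((∀s.¬C ⊔ ∃r.A) ⊔ B)  ⇔  ((¬C ⊓ D) ⊓ ((∃s.C ⊓ ∀r.¬A) ⊓ ¬B)) unsat w.r.t. T
   all branches close; clash {C, ¬C} at x₀
2. Hence (¬C ⊓ D) ⊑ ((∀s.¬C ⊔ ∃r.A) ⊔ B): entailed.

Yes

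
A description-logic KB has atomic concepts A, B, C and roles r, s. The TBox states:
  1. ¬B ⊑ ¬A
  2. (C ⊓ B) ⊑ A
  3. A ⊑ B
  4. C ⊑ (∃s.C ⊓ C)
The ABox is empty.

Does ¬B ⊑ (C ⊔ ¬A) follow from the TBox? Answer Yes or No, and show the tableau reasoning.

Yes

1. ¬B ⊑ (C ⊔ ¬A)  ⇔  (¬B ⊓ (¬C ⊓ A)) unsat w.r.t. T
   all branches close; clash {A, ¬A} at x₀
2. Hence ¬B ⊑ (C ⊔ ¬A): entailed.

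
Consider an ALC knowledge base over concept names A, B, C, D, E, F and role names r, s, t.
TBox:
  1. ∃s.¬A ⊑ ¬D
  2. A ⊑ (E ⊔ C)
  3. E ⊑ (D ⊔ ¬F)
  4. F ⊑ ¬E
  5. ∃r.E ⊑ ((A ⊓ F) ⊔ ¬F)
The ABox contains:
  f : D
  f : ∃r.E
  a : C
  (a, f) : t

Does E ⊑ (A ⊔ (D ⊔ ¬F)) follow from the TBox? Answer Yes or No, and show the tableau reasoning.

1. E ⊑ (A ⊔ (D ⊔ ¬F))  ⇔  (E ⊓ (¬A ⊓ (¬D ⊓ F))) unsat w.r.t. T
   all branches close; clash {E, ¬E} at x₀
2. Hence E ⊑ (A ⊔ (D ⊔ ¬F)): entailed.

Yes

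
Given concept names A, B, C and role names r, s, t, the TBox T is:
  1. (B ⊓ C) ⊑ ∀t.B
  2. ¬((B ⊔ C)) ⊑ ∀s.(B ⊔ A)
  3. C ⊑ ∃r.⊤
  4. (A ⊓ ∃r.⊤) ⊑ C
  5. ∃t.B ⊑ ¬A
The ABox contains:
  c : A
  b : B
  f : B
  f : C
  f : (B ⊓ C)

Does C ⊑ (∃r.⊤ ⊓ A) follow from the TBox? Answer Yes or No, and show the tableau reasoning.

1. C ⊑ (∃r.⊤ ⊓ A)  ⇔  (C ⊓ (∀r.⊥ ⊔ ¬A)) unsat w.r.t. T
   apply at x₀: C⊑∃r.⊤
   open: L(x₀) ⊇ {C, ¬A, ¬B, ∃r.⊤} (+ ∃-successors)
2. Hence C ⊑ (∃r.⊤ ⊓ A): not entailed.

No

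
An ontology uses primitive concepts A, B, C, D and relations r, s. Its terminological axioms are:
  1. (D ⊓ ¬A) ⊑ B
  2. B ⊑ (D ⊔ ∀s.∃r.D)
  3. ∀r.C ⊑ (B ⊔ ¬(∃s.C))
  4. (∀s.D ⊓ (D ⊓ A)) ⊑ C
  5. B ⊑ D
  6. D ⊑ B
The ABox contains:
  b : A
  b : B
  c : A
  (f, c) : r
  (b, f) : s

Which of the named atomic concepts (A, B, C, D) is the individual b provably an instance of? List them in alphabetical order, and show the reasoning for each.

{A, B, D}

1. b : A?  L(b) = {A, B} ∪ {¬A}
   clash {A, ¬A} at b — b ∈ A
2. b : B?  L(b) = {A, B} ∪ {¬B}
   clash {B, ¬B} at b — b ∈ B
3. b : C?  L(b) = {A, B} ∪ {¬C}
   apply at b: B⊑(D ⊔ ∀s.∃r.D); B⊑D
   open: L(b) ⊇ {A, B, D, ¬C, ∃r.¬C, …} (+ ∃-successors) — b ∉ C possible
4. b : D?  L(b) = {A, B} ∪ {¬D}
   clash {D, ¬D} at b — b ∈ D
5. Entailed for b: {A, B, D}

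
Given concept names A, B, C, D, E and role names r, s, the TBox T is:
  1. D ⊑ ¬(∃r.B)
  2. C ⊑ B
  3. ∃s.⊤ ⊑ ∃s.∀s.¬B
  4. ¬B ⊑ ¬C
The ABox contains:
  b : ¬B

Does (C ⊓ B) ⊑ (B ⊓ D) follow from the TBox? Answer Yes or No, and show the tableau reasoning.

1. (C ⊓ B) ⊑ (B ⊓ D)  ⇔  ((C ⊓ B) ⊓ (¬B ⊔ ¬D)) unsat w.r.t. T
   open: L(x₀) ⊇ {B, C, ¬D, ∀s.⊥}
2. Hence (C ⊓ B) ⊑ (B ⊓ D): not entailed.

No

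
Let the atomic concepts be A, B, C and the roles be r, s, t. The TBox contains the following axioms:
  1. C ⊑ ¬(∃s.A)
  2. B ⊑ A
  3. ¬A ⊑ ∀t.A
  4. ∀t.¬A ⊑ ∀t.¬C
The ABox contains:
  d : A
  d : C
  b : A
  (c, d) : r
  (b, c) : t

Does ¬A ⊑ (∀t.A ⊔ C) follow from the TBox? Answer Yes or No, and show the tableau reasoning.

Yes

1. ¬A ⊑ (∀t.A ⊔ C)  ⇔  (¬A ⊓ (∃t.¬A ⊓ ¬C)) unsat w.r.t. T
   all branches close; clash {A, ¬A} at x₀
2. Hence ¬A ⊑ (∀t.A ⊔ C): entailed.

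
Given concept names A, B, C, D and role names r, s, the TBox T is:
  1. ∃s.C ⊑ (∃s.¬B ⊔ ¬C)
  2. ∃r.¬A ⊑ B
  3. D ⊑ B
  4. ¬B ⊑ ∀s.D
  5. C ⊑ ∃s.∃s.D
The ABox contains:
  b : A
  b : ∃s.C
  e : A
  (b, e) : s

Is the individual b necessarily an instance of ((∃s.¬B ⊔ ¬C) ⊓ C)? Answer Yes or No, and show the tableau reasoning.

1. b : ((∃s.¬B ⊔ ¬C) ⊓ C)?  L(b) = {A, ∃s.C} ∪ {((∀s.B ⊓ C) ⊔ ¬C)}
   apply at b: ∃s.C⊑(∃s.¬B ⊔ ¬C)
   open: L(b) ⊇ {A, B, ¬C, ∃s.C} (+ ∃-successors) — b ∉ ((∃s.¬B ⊔ ¬C) ⊓ C) possible
2. Hence b : ((∃s.¬B ⊔ ¬C) ⊓ C): not entailed.

No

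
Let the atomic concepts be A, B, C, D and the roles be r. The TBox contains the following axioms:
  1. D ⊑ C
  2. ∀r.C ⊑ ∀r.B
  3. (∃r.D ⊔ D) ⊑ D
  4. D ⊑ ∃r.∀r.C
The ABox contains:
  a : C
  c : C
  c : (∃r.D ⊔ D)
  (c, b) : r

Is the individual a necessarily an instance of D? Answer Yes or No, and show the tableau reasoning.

No

1. a : D?  L(a) = {C} ∪ {¬D}
   open: L(a) ⊇ {C, ¬D, ∀r.¬D, ∃r.¬C} (+ ∃-successors) — a ∉ D possible
2. Hence a : D: not entailed.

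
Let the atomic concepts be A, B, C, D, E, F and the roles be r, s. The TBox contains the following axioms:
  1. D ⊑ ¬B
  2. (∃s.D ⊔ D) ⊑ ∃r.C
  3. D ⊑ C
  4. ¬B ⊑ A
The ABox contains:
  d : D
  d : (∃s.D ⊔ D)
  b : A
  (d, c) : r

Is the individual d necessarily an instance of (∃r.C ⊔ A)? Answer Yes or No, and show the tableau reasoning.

1. d : (∃r.C ⊔ A)?  L(d) = {D, (∃s.D ⊔ D)} ∪ {(∀r.¬C ⊓ ¬A)}
   clash {A, ¬A} at d — d ∈ (∃r.C ⊔ A)
2. Hence d : (∃r.C ⊔ A): entailed.

Yes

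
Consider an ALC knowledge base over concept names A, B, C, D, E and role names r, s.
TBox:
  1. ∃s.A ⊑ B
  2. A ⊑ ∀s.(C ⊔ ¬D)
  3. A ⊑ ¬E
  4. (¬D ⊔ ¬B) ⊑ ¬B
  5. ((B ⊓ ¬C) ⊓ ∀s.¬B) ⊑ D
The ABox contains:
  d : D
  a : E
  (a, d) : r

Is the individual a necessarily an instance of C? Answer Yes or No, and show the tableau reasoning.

1. a : C?  L(a) = {E} ∪ {¬C}
   open: L(a) ⊇ {B, D, E, ¬A, ¬C} — a ∉ C possible
2. Hence a : C: not entailed.

No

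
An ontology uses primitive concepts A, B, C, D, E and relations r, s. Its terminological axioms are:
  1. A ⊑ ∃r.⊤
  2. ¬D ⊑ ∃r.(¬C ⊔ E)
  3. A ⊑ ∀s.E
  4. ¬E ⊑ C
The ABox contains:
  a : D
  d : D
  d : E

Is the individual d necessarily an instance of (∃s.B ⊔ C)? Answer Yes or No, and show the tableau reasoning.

No

1. d : (∃s.B ⊔ C)?  L(d) = {D, E} ∪ {(∀s.¬B ⊓ ¬C)}
   open: L(d) ⊇ {D, E, ¬A, ¬C, ∀s.¬B} — d ∉ (∃s.B ⊔ C) possible
2. Hence d : (∃s.B ⊔ C): not entailed.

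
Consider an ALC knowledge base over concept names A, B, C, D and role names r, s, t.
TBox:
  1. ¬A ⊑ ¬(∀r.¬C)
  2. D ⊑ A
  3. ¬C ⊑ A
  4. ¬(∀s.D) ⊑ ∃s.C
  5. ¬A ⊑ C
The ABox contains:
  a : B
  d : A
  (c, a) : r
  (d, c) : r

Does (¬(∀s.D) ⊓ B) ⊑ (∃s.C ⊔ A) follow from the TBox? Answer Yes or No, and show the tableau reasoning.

Yes

1. (¬(∀s.D) ⊓ B) ⊑ (∃s.C ⊔ A)  ⇔  ((∃s.¬D ⊓ B) ⊓ (∀s.¬C ⊓ ¬A)) unsat w.r.t. T
   all branches close; clash {A, ¬A} at x₀
2. Hence (¬(∀s.D) ⊓ B) ⊑ (∃s.C ⊔ A): entailed.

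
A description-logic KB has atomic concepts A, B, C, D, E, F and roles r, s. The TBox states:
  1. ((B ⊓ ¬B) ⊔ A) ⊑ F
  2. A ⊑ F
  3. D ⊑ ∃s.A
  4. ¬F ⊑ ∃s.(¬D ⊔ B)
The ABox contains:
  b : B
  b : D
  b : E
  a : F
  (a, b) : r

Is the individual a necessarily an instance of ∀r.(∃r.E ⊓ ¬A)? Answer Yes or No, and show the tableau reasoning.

1. a : ∀r.(∃r.E ⊓ ¬A)?  L(a) = {F} ∪ {∃r.(∀r.¬E ⊔ A)}
   open: L(a) ⊇ {F, ¬D, ∃r.(∀r.¬E ⊔ A)} (+ ∃-successors) — a ∉ ∀r.(∃r.E ⊓ ¬A) possible
2. Hence a : ∀r.(∃r.E ⊓ ¬A): not entailed.

No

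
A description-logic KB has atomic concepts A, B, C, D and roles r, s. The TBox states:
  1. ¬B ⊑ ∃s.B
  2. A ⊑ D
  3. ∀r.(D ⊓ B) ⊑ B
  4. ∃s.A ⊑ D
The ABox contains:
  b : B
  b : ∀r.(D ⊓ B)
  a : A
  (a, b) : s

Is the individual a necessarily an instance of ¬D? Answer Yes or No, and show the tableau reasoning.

No

1. a : ¬D?  L(a) = {A} ∪ {D}
   open: L(a) ⊇ {A, B, D} — a ∉ ¬D possible
2. Hence a : ¬D: not entailed.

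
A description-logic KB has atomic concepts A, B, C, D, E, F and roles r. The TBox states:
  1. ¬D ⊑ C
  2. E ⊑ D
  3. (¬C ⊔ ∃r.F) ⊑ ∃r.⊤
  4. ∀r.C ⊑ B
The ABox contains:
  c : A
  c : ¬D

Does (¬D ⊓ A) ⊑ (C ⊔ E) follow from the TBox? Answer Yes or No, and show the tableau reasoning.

Yes

1. (¬D ⊓ A) ⊑ (C ⊔ E)  ⇔  ((¬D ⊓ A) ⊓ (¬C ⊓ ¬E)) unsat w.r.t. T
   all branches close; clash {C, ¬C} at x₀
2. Hence (¬D ⊓ A) ⊑ (C ⊔ E): entailed.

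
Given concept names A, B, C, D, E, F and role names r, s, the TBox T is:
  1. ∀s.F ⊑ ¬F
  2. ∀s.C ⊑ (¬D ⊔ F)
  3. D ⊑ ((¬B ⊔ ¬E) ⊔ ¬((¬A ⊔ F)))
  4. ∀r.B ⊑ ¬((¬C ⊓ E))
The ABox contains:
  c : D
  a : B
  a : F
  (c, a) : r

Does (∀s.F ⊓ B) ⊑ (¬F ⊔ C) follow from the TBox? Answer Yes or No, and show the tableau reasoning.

Yes

1. (∀s.F ⊓ B) ⊑ (¬F ⊔ C)  ⇔  ((∀s.F ⊓ B) ⊓ (F ⊓ ¬C)) unsat w.r.t. T
   all branches close; clash {F, ¬F} at x₀
2. Hence (∀s.F ⊓ B) ⊑ (¬F ⊔ C): entailed.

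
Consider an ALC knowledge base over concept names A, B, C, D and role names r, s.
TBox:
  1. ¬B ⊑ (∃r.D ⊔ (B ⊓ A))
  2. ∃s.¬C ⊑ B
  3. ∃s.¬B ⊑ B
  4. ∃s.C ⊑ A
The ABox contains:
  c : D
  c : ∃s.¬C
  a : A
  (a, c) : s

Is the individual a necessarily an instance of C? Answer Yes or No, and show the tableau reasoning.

No

1. a : C?  L(a) = {A} ∪ {¬C}
   open: L(a) ⊇ {A, B, ¬C, ∀s.B, ∀s.C} — a ∉ C possible
2. Hence a : C: not entailed.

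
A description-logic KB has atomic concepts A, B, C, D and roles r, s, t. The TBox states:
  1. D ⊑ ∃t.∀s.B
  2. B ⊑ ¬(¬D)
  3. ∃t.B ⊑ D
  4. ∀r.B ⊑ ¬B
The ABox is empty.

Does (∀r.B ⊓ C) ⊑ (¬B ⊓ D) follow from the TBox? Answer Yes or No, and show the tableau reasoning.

1. (∀r.B ⊓ C) ⊑ (¬B ⊓ D)  ⇔  ((∀r.B ⊓ C) ⊓ (B ⊔ ¬D)) unsat w.r.t. T
   apply at x₀: ∀r.B⊑¬B
   open: L(x₀) ⊇ {C, ¬B, ¬D, ∀r.B, ∀t.¬B}
2. Hence (∀r.B ⊓ C) ⊑ (¬B ⊓ D): not entailed.

No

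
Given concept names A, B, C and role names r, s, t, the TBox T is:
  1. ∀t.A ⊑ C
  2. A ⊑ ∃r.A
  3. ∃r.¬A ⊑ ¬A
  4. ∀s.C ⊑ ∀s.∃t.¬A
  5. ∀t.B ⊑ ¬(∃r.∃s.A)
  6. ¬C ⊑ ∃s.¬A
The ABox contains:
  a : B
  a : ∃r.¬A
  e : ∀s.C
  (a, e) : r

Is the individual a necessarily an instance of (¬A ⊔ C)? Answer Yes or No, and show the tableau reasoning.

Yes

1. a : (¬A ⊔ C)?  L(a) = {B, ∃r.¬A} ∪ {(A ⊓ ¬C)}
   clash {A, ¬A} at a — a ∈ (¬A ⊔ C)
2. Hence a : (¬A ⊔ C): entailed.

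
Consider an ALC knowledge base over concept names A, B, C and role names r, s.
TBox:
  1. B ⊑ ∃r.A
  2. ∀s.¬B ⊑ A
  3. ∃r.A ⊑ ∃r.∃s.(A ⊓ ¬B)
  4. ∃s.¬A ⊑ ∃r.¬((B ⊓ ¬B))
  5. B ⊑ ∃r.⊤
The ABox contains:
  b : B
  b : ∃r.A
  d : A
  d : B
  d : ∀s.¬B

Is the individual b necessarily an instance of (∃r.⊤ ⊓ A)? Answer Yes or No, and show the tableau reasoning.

1. b : (∃r.⊤ ⊓ A)?  L(b) = {B, ∃r.A} ∪ {(∀r.⊥ ⊔ ¬A)}
   apply at b: ∃r.A⊑∃r.∃s.(A ⊓ ¬B); B⊑∃r.⊤
   open: L(b) ⊇ {B, ¬A, ∀s.A, ∃r.A, ∃r.∃s.(A ⊓ ¬B), …} (+ ∃-successors) — b ∉ (∃r.⊤ ⊓ A) possible
2. Hence b : (∃r.⊤ ⊓ A): not entailed.

No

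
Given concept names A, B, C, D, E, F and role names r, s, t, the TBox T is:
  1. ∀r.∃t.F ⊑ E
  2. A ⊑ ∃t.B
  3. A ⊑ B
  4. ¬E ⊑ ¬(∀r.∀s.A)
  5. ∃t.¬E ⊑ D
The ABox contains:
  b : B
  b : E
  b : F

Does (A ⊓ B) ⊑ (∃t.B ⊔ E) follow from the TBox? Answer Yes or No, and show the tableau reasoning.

Yes

1. (A ⊓ B) ⊑ (∃t.B ⊔ E)  ⇔  ((A ⊓ B) ⊓ (∀t.¬B ⊓ ¬E)) unsat w.r.t. T
   all branches close; clash {E, ¬E} at x₀
2. Hence (A ⊓ B) ⊑ (∃t.B ⊔ E): entailed.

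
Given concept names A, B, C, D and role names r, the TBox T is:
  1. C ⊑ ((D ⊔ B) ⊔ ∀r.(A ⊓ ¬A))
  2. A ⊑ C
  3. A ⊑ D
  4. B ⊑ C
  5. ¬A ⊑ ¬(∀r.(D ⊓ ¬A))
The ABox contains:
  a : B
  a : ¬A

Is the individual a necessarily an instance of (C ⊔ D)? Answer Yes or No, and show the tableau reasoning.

1. a : (C ⊔ D)?  L(a) = {B, ¬A} ∪ {(¬C ⊓ ¬D)}
   clash {C, ¬C} at a — a ∈ (C ⊔ D)
2. Hence a : (C ⊔ D): entailed.

Yes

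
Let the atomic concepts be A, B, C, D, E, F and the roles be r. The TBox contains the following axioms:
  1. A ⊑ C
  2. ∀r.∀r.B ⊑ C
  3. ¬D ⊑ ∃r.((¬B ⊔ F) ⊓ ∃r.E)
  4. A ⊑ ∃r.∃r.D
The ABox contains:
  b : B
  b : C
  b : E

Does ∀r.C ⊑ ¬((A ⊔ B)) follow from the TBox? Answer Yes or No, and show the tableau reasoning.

1. ∀r.C ⊑ ¬((A ⊔ B))  ⇔  (∀r.C ⊓ (A ⊔ B)) unsat w.r.t. T
   open: L(x₀) ⊇ {A, C, D, ∀r.C, ∃r.∃r.D} (+ ∃-successors)
2. Hence ∀r.C ⊑ ¬((A ⊔ B)): not entailed.

No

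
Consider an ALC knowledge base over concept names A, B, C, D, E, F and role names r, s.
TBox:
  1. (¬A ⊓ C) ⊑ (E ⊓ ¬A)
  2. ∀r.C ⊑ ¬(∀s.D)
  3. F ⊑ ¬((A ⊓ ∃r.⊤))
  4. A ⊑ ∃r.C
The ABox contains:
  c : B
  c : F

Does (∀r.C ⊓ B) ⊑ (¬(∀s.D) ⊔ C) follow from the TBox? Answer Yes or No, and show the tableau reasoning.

Yes

1. (∀r.C ⊓ B) ⊑ (¬(∀s.D) ⊔ C)  ⇔  ((∀r.C ⊓ B) ⊓ (∀s.D ⊓ ¬C)) unsat w.r.t. T
   all branches close; clash {D, ¬D} at an ∃-successor
2. Hence (∀r.C ⊓ B) ⊑ (¬(∀s.D) ⊔ C): entailed.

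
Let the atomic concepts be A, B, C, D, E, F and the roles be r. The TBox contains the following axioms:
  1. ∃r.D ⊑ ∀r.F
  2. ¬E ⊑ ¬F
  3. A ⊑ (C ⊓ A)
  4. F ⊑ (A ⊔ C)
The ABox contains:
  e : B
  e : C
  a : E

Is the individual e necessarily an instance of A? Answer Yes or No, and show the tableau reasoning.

1. e : A?  L(e) = {B, C} ∪ {¬A}
   open: L(e) ⊇ {B, C, E, ¬A, ¬F, …} — e ∉ A possible
2. Hence e : A: not entailed.

No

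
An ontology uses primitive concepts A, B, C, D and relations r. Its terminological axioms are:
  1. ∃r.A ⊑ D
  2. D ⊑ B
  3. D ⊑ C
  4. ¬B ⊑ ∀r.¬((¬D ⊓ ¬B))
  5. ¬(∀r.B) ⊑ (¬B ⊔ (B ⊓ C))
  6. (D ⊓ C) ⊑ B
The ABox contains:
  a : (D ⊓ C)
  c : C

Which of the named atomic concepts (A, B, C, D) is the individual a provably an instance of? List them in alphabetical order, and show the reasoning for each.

{B, C, D}

1. a : A?  L(a) = {(D ⊓ C)} ∪ {¬A}
   apply at a: D⊑B; (D ⊓ C)⊑B
   open: L(a) ⊇ {B, C, D, ¬A, ∀r.B} — a ∉ A possible
2. a : B?  L(a) = {(D ⊓ C)} ∪ {¬B}
   clash {B, ¬B} at a — a ∈ B
3. a : C?  L(a) = {(D ⊓ C)} ∪ {¬C}
   clash {C, ¬C} at a — a ∈ C
4. a : D?  L(a) = {(D ⊓ C)} ∪ {¬D}
   clash {D, ¬D} at a — a ∈ D
5. Entailed for a: {B, C, D}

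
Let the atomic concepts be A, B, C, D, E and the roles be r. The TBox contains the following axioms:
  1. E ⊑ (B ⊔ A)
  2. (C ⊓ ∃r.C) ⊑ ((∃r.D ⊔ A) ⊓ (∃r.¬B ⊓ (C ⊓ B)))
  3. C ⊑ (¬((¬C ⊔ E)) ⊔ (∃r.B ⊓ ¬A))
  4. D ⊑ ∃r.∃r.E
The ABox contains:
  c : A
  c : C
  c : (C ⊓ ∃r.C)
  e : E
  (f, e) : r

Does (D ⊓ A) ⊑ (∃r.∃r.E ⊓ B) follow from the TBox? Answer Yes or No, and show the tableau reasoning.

No

1. (D ⊓ A) ⊑ (∃r.∃r.E ⊓ B)  ⇔  ((D ⊓ A) ⊓ (∀r.∀r.¬E ⊔ ¬B)) unsat w.r.t. T
   apply at x₀: D⊑∃r.∃r.E
   open: L(x₀) ⊇ {A, D, ¬B, ¬C, ¬E, …} (+ ∃-successors)
2. Hence (D ⊓ A) ⊑ (∃r.∃r.E ⊓ B): not entailed.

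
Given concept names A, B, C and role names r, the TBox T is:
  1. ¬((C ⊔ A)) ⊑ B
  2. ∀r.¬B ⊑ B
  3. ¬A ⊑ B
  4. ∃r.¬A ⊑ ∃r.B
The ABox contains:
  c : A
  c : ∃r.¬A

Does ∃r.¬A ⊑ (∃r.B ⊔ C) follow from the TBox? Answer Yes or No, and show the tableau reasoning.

1. ∃r.¬A ⊑ (∃r.B ⊔ C)  ⇔  (∃r.¬A ⊓ (∀r.¬B ⊓ ¬C)) unsat w.r.t. T
   all branches close; clash {B, ¬B} at an ∃-successor
2. Hence ∃r.¬A ⊑ (∃r.B ⊔ C): entailed.

Yes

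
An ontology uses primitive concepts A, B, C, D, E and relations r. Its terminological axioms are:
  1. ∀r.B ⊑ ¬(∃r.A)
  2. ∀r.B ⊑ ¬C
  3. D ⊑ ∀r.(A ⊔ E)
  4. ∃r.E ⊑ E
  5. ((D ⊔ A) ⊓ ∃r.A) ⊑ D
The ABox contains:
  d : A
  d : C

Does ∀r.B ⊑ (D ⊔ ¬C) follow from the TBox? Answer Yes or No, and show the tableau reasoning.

1. ∀r.B ⊑ (D ⊔ ¬C)  ⇔  (∀r.B ⊓ (¬D ⊓ C)) unsat w.r.t. T
   all branches close; clash {C, ¬C} at x₀
2. Hence ∀r.B ⊑ (D ⊔ ¬C): entailed.

Yes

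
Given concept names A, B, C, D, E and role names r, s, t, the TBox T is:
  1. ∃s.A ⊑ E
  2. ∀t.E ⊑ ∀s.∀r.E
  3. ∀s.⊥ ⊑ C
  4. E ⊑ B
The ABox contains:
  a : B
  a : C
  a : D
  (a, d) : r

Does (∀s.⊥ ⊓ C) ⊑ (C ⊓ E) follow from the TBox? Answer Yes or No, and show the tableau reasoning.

1. (∀s.⊥ ⊓ C) ⊑ (C ⊓ E)  ⇔  ((∀s.⊥ ⊓ C) ⊓ (¬C ⊔ ¬E)) unsat w.r.t. T
   open: L(x₀) ⊇ {C, ¬E, ∀s.¬A, ∀s.⊥, ∃t.¬E} (+ ∃-successors)
2. Hence (∀s.⊥ ⊓ C) ⊑ (C ⊓ E): not entailed.

No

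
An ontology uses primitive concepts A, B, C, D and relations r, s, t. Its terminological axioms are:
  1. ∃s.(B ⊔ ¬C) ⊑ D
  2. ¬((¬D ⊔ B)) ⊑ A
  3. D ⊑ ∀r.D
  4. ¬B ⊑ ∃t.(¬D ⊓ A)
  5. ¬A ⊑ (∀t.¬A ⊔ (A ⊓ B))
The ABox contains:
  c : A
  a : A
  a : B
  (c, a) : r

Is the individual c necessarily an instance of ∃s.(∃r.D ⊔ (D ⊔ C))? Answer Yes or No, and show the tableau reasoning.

No

1. c : ∃s.(∃r.D ⊔ (D ⊔ C))?  L(c) = {A} ∪ {∀s.(∀r.¬D ⊓ (¬D ⊓ ¬C))}
   open: L(c) ⊇ {A, B, ¬D, ∀s.(¬B ⊓ C), ∀s.(∀r.¬D ⊓ (¬D ⊓ ¬C))} — c ∉ ∃s.(∃r.D ⊔ (D ⊔ C)) possible
2. Hence c : ∃s.(∃r.D ⊔ (D ⊔ C)): not entailed.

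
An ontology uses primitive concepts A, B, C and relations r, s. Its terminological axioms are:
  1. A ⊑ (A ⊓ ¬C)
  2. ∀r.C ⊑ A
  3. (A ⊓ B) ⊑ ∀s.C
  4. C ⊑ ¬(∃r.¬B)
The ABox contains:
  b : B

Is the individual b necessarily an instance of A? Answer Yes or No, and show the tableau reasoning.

1. b : A?  L(b) = {B} ∪ {¬A}
   open: L(b) ⊇ {B, ¬A, ¬C, ∃r.¬C} (+ ∃-successors) — b ∉ A possible
2. Hence b : A: not entailed.

No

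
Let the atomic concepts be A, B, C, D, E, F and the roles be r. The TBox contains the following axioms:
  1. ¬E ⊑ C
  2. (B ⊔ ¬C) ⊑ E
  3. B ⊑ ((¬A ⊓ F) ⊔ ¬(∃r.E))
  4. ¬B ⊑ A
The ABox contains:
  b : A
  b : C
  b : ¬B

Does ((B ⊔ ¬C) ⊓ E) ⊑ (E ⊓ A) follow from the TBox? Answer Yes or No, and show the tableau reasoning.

No

1. ((B ⊔ ¬C) ⊓ E) ⊑ (E ⊓ A)  ⇔  (((B ⊔ ¬C) ⊓ E) ⊓ (¬E ⊔ ¬A)) unsat w.r.t. T
   open: L(x₀) ⊇ {B, E, F, ¬A}
2. Hence ((B ⊔ ¬C) ⊓ E) ⊑ (E ⊓ A): not entailed.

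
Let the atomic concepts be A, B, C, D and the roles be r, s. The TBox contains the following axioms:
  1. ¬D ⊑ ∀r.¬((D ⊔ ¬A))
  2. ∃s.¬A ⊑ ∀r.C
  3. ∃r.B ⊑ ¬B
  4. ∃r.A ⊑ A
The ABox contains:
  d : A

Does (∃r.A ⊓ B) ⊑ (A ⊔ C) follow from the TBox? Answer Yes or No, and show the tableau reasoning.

1. (∃r.A ⊓ B) ⊑ (A ⊔ C)  ⇔  ((∃r.A ⊓ B) ⊓ (¬A ⊓ ¬C)) unsat w.r.t. T
   all branches close; clash {A, ¬A} at x₀
2. Hence (∃r.A ⊓ B) ⊑ (A ⊔ C): entailed.

Yes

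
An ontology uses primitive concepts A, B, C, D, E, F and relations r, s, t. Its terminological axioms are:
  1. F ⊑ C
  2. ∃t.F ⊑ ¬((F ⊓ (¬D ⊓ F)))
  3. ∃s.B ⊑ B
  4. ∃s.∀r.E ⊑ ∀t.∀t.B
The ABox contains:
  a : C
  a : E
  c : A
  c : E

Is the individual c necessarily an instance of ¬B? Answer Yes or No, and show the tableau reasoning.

No

1. c : ¬B?  L(c) = {A, E} ∪ {B}
   open: L(c) ⊇ {A, B, E, ¬F, ∀s.∃r.¬E, …} — c ∉ ¬B possible
2. Hence c : ¬B: not entailed.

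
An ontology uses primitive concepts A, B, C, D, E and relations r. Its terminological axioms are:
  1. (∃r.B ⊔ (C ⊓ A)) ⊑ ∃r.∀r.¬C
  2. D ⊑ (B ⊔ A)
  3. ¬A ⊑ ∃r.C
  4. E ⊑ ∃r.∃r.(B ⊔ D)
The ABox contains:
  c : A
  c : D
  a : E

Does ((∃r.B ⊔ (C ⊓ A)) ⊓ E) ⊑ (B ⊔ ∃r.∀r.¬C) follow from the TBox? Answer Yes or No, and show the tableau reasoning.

1. ((∃r.B ⊔ (C ⊓ A)) ⊓ E) ⊑ (B ⊔ ∃r.∀r.¬C)  ⇔  (((∃r.B ⊔ (C ⊓ A)) ⊓ E) ⊓ (¬B ⊓ ∀r.∃r.C)) unsat w.r.t. T
   all branches close; clash {C, ¬C} at an ∃-successor
2. Hence ((∃r.B ⊔ (C ⊓ A)) ⊓ E) ⊑ (B ⊔ ∃r.∀r.¬C): entailed.

Yes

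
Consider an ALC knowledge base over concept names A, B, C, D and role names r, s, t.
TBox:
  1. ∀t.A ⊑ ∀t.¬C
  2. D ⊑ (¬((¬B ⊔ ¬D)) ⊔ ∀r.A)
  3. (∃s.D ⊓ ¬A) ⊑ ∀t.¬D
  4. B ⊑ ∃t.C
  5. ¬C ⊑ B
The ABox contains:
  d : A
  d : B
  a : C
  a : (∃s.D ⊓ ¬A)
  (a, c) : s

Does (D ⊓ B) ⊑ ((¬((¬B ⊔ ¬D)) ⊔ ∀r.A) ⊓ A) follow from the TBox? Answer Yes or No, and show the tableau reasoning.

1. (D ⊓ B) ⊑ ((¬((¬B ⊔ ¬D)) ⊔ ∀r.A) ⊓ A)  ⇔  ((D ⊓ B) ⊓ (((¬B ⊔ ¬D) ⊓ ∃r.¬A) ⊔ ¬A)) unsat w.r.t. T
   apply at x₀: D⊑(¬((¬B ⊔ ¬D)) ⊔ ∀r.A); B⊑∃t.C
   open: L(x₀) ⊇ {B, D, ¬A, ∀s.¬D, ∃t.C, …} (+ ∃-successors)
2. Hence (D ⊓ B) ⊑ ((¬((¬B ⊔ ¬D)) ⊔ ∀r.A) ⊓ A): not entailed.

No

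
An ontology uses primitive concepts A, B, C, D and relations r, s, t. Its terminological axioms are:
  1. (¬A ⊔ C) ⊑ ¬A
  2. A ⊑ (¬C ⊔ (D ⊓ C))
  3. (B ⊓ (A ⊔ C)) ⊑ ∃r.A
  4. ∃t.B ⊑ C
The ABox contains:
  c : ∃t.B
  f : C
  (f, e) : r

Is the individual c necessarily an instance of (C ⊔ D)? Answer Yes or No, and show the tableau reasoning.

Yes

1. c : (C ⊔ D)?  L(c) = {∃t.B} ∪ {(¬C ⊓ ¬D)}
   clash {C, ¬C} at c — c ∈ (C ⊔ D)
2. Hence c : (C ⊔ D): entailed.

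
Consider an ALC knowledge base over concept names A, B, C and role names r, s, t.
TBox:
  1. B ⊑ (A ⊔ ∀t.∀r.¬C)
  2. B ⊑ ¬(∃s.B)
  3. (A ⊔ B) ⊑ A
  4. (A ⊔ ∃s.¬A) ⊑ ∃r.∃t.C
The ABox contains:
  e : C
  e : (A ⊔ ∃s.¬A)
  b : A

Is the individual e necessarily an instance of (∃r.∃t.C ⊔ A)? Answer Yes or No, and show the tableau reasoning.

1. e : (∃r.∃t.C ⊔ A)?  L(e) = {C, (A ⊔ ∃s.¬A)} ∪ {(∀r.∀t.¬C ⊓ ¬A)}
   clash {A, ¬A} at e — e ∈ (∃r.∃t.C ⊔ A)
2. Hence e : (∃r.∃t.C ⊔ A): entailed.

Yes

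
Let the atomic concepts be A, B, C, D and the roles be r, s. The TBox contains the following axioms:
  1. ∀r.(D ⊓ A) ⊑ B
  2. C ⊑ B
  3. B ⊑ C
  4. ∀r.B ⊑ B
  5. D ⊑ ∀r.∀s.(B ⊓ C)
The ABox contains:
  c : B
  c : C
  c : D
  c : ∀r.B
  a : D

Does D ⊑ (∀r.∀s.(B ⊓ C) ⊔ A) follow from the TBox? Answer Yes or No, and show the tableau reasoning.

1. D ⊑ (∀r.∀s.(B ⊓ C) ⊔ A)  ⇔  (D ⊓ (∃r.∃s.(¬B ⊔ ¬C) ⊓ ¬A)) unsat w.r.t. T
   all branches close; clash {C, ¬C} at an ∃-successor
2. Hence D ⊑ (∀r.∀s.(B ⊓ C) ⊔ A): entailed.

Yes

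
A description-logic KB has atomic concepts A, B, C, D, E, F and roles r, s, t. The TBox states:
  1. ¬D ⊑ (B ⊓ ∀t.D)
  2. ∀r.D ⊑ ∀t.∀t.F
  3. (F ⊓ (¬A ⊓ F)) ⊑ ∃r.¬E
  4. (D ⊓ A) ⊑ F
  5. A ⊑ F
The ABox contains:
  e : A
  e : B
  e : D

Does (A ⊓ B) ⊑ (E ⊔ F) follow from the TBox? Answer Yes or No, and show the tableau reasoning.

1. (A ⊓ B) ⊑ (E ⊔ F)  ⇔  ((A ⊓ B) ⊓ (¬E ⊓ ¬F)) unsat w.r.t. T
   all branches close; clash {F, ¬F} at x₀
2. Hence (A ⊓ B) ⊑ (E ⊔ F): entailed.

Yes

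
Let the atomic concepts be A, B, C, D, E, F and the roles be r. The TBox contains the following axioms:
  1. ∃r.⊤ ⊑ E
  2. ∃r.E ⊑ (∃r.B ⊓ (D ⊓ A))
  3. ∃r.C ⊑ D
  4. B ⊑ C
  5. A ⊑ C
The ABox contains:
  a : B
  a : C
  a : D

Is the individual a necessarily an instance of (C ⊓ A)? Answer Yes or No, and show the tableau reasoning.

No

1. a : (C ⊓ A)?  L(a) = {B, C, D} ∪ {(¬C ⊔ ¬A)}
   open: L(a) ⊇ {B, C, D, ¬A, ∀r.¬E, …} — a ∉ (C ⊓ A) possible
2. Hence a : (C ⊓ A): not entailed.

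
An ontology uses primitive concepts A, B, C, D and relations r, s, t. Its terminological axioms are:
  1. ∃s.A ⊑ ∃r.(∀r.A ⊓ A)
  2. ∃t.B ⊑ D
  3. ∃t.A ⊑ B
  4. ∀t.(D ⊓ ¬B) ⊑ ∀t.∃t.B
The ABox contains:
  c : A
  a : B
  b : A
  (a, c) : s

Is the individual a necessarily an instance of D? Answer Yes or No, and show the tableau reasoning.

1. a : D?  L(a) = {B} ∪ {¬D}
   open: L(a) ⊇ {B, ¬D, ∀t.¬B, ∃r.(∀r.A ⊓ A), ∃t.(¬D ⊔ B)} (+ ∃-successors) — a ∉ D possible
2. Hence a : D: not entailed.

No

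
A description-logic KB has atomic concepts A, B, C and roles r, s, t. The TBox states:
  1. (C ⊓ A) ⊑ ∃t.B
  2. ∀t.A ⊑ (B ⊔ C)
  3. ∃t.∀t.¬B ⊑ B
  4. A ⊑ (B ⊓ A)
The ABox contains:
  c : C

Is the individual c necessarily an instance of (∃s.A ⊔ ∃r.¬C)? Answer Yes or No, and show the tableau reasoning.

No

1. c : (∃s.A ⊔ ∃r.¬C)?  L(c) = {C} ∪ {(∀s.¬A ⊓ ∀r.C)}
   open: L(c) ⊇ {C, ¬A, ∀r.C, ∀s.¬A, ∀t.∃t.B, …} (+ ∃-successors) — c ∉ (∃s.A ⊔ ∃r.¬C) possible
2. Hence c : (∃s.A ⊔ ∃r.¬C): not entailed.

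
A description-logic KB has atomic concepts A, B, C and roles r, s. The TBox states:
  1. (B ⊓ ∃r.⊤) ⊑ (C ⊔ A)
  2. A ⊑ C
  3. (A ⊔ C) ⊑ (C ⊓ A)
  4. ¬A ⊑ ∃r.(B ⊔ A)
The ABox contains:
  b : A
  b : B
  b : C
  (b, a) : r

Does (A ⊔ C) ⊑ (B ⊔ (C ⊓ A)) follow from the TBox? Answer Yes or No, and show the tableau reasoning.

Yes

1. (A ⊔ C) ⊑ (B ⊔ (C ⊓ A))  ⇔  ((A ⊔ C) ⊓ (¬B ⊓ (¬C ⊔ ¬A))) unsat w.r.t. T
   all branches close; clash {A, ¬A} at x₀
2. Hence (A ⊔ C) ⊑ (B ⊔ (C ⊓ A)): entailed.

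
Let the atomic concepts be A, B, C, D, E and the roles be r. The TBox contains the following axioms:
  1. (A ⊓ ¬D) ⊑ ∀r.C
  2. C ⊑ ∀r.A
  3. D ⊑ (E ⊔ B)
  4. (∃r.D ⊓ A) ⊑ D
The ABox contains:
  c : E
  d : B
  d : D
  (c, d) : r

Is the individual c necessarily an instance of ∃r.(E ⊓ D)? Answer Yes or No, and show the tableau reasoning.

1. c : ∃r.(E ⊓ D)?  L(c) = {E} ∪ {∀r.(¬E ⊔ ¬D)}
   open: L(c) ⊇ {E, ¬A, ¬C, ¬D, ∀r.(¬E ⊔ ¬D)} — c ∉ ∃r.(E ⊓ D) possible
2. Hence c : ∃r.(E ⊓ D): not entailed.

No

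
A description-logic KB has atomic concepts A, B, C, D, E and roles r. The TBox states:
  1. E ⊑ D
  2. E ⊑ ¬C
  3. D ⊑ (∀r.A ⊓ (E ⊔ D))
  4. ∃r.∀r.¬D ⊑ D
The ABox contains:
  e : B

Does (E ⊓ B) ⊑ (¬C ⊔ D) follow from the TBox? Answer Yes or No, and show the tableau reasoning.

1. (E ⊓ B) ⊑ (¬C ⊔ D)  ⇔  ((E ⊓ B) ⊓ (C ⊓ ¬D)) unsat w.r.t. T
   all branches close; clash {D, ¬D} at x₀
2. Hence (E ⊓ B) ⊑ (¬C ⊔ D): entailed.

Yes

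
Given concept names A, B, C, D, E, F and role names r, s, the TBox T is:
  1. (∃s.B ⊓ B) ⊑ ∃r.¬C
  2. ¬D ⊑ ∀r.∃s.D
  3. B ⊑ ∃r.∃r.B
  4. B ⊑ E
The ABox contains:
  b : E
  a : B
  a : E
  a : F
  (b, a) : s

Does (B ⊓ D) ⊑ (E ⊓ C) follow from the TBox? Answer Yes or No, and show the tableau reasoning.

No

1. (B ⊓ D) ⊑ (E ⊓ C)  ⇔  ((B ⊓ D) ⊓ (¬E ⊔ ¬C)) unsat w.r.t. T
   apply at x₀: B⊑∃r.∃r.B; B⊑E
   open: L(x₀) ⊇ {B, D, E, ¬C, ∀s.¬B, …} (+ ∃-successors)
2. Hence (B ⊓ D) ⊑ (E ⊓ C): not entailed.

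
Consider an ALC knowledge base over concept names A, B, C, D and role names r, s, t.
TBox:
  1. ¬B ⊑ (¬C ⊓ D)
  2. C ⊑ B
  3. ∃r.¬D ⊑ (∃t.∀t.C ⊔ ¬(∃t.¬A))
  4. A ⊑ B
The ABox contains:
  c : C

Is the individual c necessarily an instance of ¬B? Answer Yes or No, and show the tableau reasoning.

No

1. c : ¬B?  L(c) = {C} ∪ {B}
   open: L(c) ⊇ {B, C, ∀r.D} — c ∉ ¬B possible
2. Hence c : ¬B: not entailed.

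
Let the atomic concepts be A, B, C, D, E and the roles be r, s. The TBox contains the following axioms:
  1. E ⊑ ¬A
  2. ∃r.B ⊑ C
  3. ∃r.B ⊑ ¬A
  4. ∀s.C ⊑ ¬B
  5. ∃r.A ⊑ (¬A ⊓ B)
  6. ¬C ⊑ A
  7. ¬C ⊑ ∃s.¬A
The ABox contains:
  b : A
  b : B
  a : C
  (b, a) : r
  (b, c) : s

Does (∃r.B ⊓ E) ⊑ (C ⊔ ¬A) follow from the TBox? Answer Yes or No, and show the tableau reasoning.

1. (∃r.B ⊓ E) ⊑ (C ⊔ ¬A)  ⇔  ((∃r.B ⊓ E) ⊓ (¬C ⊓ A)) unsat w.r.t. T
   all branches close; clash {A, ¬A} at x₀
2. Hence (∃r.B ⊓ E) ⊑ (C ⊔ ¬A): entailed.

Yes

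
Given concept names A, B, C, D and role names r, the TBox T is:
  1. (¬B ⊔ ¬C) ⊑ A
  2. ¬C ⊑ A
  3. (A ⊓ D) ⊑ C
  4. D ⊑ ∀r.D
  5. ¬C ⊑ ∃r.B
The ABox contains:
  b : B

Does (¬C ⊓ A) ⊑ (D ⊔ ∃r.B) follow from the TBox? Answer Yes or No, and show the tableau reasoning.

Yes

1. (¬C ⊓ A) ⊑ (D ⊔ ∃r.B)  ⇔  ((¬C ⊓ A) ⊓ (¬D ⊓ ∀r.¬B)) unsat w.r.t. T
   all branches close; clash {C, ¬C} at x₀
2. Hence (¬C ⊓ A) ⊑ (D ⊔ ∃r.B): entailed.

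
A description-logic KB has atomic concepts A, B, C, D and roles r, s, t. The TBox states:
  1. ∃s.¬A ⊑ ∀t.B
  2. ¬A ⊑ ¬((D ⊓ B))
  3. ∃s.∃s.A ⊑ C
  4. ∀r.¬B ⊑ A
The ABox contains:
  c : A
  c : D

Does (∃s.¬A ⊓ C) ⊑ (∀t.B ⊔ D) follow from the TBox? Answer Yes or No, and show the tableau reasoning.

1. (∃s.¬A ⊓ C) ⊑ (∀t.B ⊔ D)  ⇔  ((∃s.¬A ⊓ C) ⊓ (∃t.¬B ⊓ ¬D)) unsat w.r.t. T
   all branches close; clash {B, ¬B} at an ∃-successor
2. Hence (∃s.¬A ⊓ C) ⊑ (∀t.B ⊔ D): entailed.

Yes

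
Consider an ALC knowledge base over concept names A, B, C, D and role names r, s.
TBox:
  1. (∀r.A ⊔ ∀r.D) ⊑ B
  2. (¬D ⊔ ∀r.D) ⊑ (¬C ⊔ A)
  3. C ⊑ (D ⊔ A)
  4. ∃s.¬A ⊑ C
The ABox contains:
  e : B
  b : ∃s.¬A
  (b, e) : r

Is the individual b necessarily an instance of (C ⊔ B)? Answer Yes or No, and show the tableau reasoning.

Yes

1. b : (C ⊔ B)?  L(b) = {∃s.¬A} ∪ {(¬C ⊓ ¬B)}
   clash {C, ¬C} at b — b ∈ (C ⊔ B)
2. Hence b : (C ⊔ B): entailed.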